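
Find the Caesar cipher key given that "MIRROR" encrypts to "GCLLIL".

Step 1: Compare first letters: M (position 12) -> G (position 6).
Step 2: Shift = (6 - 12) mod 26 = 20.
The shift value is 20.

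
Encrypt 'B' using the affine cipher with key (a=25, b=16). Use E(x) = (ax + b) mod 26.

Step 1: Convert 'B' to number: x = 1.
Step 2: E(1) = (25 * 1 + 16) mod 26 = 41 mod 26 = 15.
Step 3: Convert 15 back to letter: P.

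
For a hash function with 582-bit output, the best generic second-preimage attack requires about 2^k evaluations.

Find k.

Step 1: The hash has a 582-bit output.
Step 2: Second-preimage resistance means: given a specific input x, it should be infeasible to find a different y with h(y) = h(x).
With a 582-bit output, a generic search for a second preimage costs about 2^582 evaluations (each trial matches the fixed target with probability 2^-582).
Step 3: Security level = 582 bits.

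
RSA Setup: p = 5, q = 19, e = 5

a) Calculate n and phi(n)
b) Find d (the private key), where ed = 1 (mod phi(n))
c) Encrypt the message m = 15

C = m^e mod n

Step 1: n = 5 * 19 = 95.
Step 2: phi(n) = (5-1)(19-1) = 4 * 18 = 72.
Step 3: Find d = 5^(-1) mod 72 = 29.
  Verify: 5 * 29 = 145 = 1 (mod 72).
Step 4: C = 15^5 mod 95 = 40.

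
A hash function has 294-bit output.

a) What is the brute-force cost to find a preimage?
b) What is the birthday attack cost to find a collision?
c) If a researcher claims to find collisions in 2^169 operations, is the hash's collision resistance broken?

Step 1: Preimage resistance requires brute-force of 2^294 operations.
Step 2: Collision resistance (birthday bound) = 2^(294/2) = 2^147.
Step 3: The claimed attack costs 2^169 operations.
Step 4: Since 2^169 >= 2^147, the claimed attack is no faster than the generic birthday attack, so this does not break collision resistance.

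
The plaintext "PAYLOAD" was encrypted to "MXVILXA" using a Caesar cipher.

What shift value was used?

Step 1: Compare first letters: P (position 15) -> M (position 12).
Step 2: Shift = (12 - 15) mod 26 = 23.
The shift value is 23.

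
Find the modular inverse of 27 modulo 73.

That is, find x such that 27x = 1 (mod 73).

Step 1: We need x such that 27 * x = 1 (mod 73).
Step 2: Using the extended Euclidean algorithm or trial:
  27 * 46 = 1242 = 17 * 73 + 1.
Step 3: Since 1242 mod 73 = 1, the inverse is x = 46.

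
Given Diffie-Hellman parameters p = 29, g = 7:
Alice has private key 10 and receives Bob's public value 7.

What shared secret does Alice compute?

Step 1: s = B^a mod p = 7^10 mod 29.
  7^1 mod 29 = 7
  7^2 mod 29 = (7 * 7) mod 29 = 20
  7^3 mod 29 = (20 * 7) mod 29 = 24
  7^4 mod 29 = (24 * 7) mod 29 = 23
  7^5 mod 29 = (23 * 7) mod 29 = 16
  7^6 mod 29 = (16 * 7) mod 29 = 25
  7^7 mod 29 = (25 * 7) mod 29 = 1
  7^8 mod 29 = (1 * 7) mod 29 = 7
  7^9 mod 29 = (7 * 7) mod 29 = 20
  7^10 mod 29 = (20 * 7) mod 29 = 24
Result: shared secret = 24.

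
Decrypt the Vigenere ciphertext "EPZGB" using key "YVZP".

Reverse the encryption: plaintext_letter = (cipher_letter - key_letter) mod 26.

Step 1: Extend key: YVZPY
Step 2: Decrypt each letter (c - k) mod 26:
  E(4) - Y(24) = (4-24) mod 26 = 6 = G
  P(15) - V(21) = (15-21) mod 26 = 20 = U
  Z(25) - Z(25) = (25-25) mod 26 = 0 = A
  G(6) - P(15) = (6-15) mod 26 = 17 = R
  B(1) - Y(24) = (1-24) mod 26 = 3 = D
Plaintext: GUARD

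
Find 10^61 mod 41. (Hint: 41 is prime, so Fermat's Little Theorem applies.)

Step 1: Since 41 is prime, by Fermat's Little Theorem: 10^40 = 1 (mod 41).
Step 2: Reduce exponent: 61 mod 40 = 21.
Step 3: So 10^61 = 10^21 (mod 41).
Step 4: 10^21 mod 41 = 10.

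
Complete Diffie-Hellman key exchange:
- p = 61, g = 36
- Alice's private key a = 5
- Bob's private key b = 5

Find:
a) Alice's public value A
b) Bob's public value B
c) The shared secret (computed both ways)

Step 1: A = g^a mod p = 36^5 mod 61 = 48.
Step 2: B = g^b mod p = 36^5 mod 61 = 48.
Step 3: Alice computes s = B^a mod p = 48^5 mod 61 = 14.
Step 4: Bob computes s = A^b mod p = 48^5 mod 61 = 14.
Both sides agree: shared secret = 14.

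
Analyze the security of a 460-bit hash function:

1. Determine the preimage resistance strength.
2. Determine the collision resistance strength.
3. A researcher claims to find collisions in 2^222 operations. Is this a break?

Step 1: Preimage resistance requires brute-force of 2^460 operations.
Step 2: Collision resistance (birthday bound) = 2^(460/2) = 2^230.
Step 3: The claimed attack costs 2^222 operations.
Step 4: Since 2^222 < 2^230, the claimed attack beats the generic birthday bound, so collision resistance is broken.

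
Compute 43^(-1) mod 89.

Step 1: We need x such that 43 * x = 1 (mod 89).
Step 2: Using the extended Euclidean algorithm or trial:
  43 * 29 = 1247 = 14 * 89 + 1.
Step 3: Since 1247 mod 89 = 1, the inverse is x = 29.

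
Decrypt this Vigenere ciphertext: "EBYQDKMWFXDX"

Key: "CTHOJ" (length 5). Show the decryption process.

Step 1: Key 'CTHOJ' has length 5. Extended key: CTHOJCTHOJCT
Step 2: Decrypt each position:
  E(4) - C(2) = 2 = C
  B(1) - T(19) = 8 = I
  Y(24) - H(7) = 17 = R
  Q(16) - O(14) = 2 = C
  D(3) - J(9) = 20 = U
  K(10) - C(2) = 8 = I
  M(12) - T(19) = 19 = T
  W(22) - H(7) = 15 = P
  F(5) - O(14) = 17 = R
  X(23) - J(9) = 14 = O
  D(3) - C(2) = 1 = B
  X(23) - T(19) = 4 = E
Plaintext: CIRCUITPROBE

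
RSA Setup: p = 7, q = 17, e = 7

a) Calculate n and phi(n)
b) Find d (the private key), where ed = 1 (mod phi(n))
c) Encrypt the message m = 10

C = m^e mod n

Step 1: n = 7 * 17 = 119.
Step 2: phi(n) = (7-1)(17-1) = 6 * 16 = 96.
Step 3: Find d = 7^(-1) mod 96 = 55.
  Verify: 7 * 55 = 385 = 1 (mod 96).
Step 4: C = 10^7 mod 119 = 73.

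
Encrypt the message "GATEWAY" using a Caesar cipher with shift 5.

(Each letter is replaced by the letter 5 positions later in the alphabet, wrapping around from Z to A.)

Step 1: For each letter, shift forward by 5 positions (mod 26).
  G (position 6) -> position (6+5) mod 26 = 11 -> L
  A (position 0) -> position (0+5) mod 26 = 5 -> F
  T (position 19) -> position (19+5) mod 26 = 24 -> Y
  E (position 4) -> position (4+5) mod 26 = 9 -> J
  W (position 22) -> position (22+5) mod 26 = 1 -> B
  A (position 0) -> position (0+5) mod 26 = 5 -> F
  Y (position 24) -> position (24+5) mod 26 = 3 -> D
Result: LFYJBFD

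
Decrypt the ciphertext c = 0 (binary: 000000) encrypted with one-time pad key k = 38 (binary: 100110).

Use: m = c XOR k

Step 1: XOR ciphertext with key:
  Ciphertext: 000000
  Key:        100110
  XOR:        100110
Step 2: Plaintext = 100110 = 38 in decimal.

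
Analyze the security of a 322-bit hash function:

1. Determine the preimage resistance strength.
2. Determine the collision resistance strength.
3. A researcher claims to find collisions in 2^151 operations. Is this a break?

Step 1: Preimage resistance requires brute-force of 2^322 operations.
Step 2: Collision resistance (birthday bound) = 2^(322/2) = 2^161.
Step 3: The claimed attack costs 2^151 operations.
Step 4: Since 2^151 < 2^161, the claimed attack beats the generic birthday bound, so collision resistance is broken.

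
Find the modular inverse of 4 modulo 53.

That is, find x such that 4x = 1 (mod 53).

Step 1: We need x such that 4 * x = 1 (mod 53).
Step 2: Using the extended Euclidean algorithm or trial:
  4 * 40 = 160 = 3 * 53 + 1.
Step 3: Since 160 mod 53 = 1, the inverse is x = 40.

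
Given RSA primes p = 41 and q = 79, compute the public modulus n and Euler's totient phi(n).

Step 1: n = p * q = 41 * 79 = 3239.
Step 2: phi(n) = (p-1)(q-1) = 40 * 78 = 3120.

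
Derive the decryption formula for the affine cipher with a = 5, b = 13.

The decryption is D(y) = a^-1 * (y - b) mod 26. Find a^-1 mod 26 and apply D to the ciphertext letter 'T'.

Step 1: Find a^-1, the modular inverse of 5 mod 26.
Step 2: We need 5 * a^-1 = 1 (mod 26).
Step 3: 5 * 21 = 105 = 4 * 26 + 1, so a^-1 = 21.
Step 4: D(y) = 21(y - 13) mod 26.
Step 5: Apply to 'T' (y = 19): D(19) = 21 * (19 - 13) mod 26 = 21 * 6 mod 26 = 22 -> 'W'.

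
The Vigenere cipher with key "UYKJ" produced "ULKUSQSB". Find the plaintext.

Step 1: Extend key: UYKJUYKJ
Step 2: Decrypt each letter (c - k) mod 26:
  U(20) - U(20) = (20-20) mod 26 = 0 = A
  L(11) - Y(24) = (11-24) mod 26 = 13 = N
  K(10) - K(10) = (10-10) mod 26 = 0 = A
  U(20) - J(9) = (20-9) mod 26 = 11 = L
  S(18) - U(20) = (18-20) mod 26 = 24 = Y
  Q(16) - Y(24) = (16-24) mod 26 = 18 = S
  S(18) - K(10) = (18-10) mod 26 = 8 = I
  B(1) - J(9) = (1-9) mod 26 = 18 = S
Plaintext: ANALYSIS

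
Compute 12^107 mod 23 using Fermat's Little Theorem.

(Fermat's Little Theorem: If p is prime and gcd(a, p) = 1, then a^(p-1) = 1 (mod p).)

Step 1: Since 23 is prime, by Fermat's Little Theorem: 12^22 = 1 (mod 23).
Step 2: Reduce exponent: 107 mod 22 = 19.
Step 3: So 12^107 = 12^19 (mod 23).
Step 4: 12^19 mod 23 = 8.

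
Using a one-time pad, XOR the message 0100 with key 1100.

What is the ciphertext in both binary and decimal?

Step 1: Write out the XOR operation bit by bit:
  Message: 0100
  Key:     1100
  XOR:     1000
Step 2: Convert to decimal: 1000 = 8.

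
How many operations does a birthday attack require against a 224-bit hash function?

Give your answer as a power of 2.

Step 1: The birthday paradox gives collision probability ~50% after sqrt(2^n) = 2^(n/2) hashes.
Step 2: For 224-bit output: 2^(224/2) = 2^112.
Step 3: Approximately 2^112 hash computations needed.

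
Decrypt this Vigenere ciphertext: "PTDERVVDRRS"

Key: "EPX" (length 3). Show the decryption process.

Step 1: Key 'EPX' has length 3. Extended key: EPXEPXEPXEP
Step 2: Decrypt each position:
  P(15) - E(4) = 11 = L
  T(19) - P(15) = 4 = E
  D(3) - X(23) = 6 = G
  E(4) - E(4) = 0 = A
  R(17) - P(15) = 2 = C
  V(21) - X(23) = 24 = Y
  V(21) - E(4) = 17 = R
  D(3) - P(15) = 14 = O
  R(17) - X(23) = 20 = U
  R(17) - E(4) = 13 = N
  S(18) - P(15) = 3 = D
Plaintext: LEGACYROUND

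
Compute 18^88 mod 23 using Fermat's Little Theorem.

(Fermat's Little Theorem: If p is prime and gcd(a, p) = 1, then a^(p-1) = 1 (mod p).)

Step 1: Since 23 is prime, by Fermat's Little Theorem: 18^22 = 1 (mod 23).
Step 2: Reduce exponent: 88 mod 22 = 0.
Step 3: So 18^88 = 18^0 (mod 23).
Step 4: 18^0 mod 23 = 1.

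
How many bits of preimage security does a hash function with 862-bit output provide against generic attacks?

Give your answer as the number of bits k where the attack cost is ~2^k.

Step 1: The hash has a 862-bit output.
Step 2: Preimage resistance means: given a digest h(x), it should be infeasible to find any input that hashes to it.
With a 862-bit output there are 2^862 possible digests, so a generic brute-force preimage search costs about 2^862 evaluations.
Step 3: Security level = 862 bits.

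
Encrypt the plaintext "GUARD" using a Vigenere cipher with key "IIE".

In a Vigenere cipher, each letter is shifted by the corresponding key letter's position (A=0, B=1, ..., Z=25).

Step 1: Repeat key to match plaintext length:
  Plaintext: GUARD
  Key:       IIEII
Step 2: Encrypt each letter:
  G(6) + I(8) = (6+8) mod 26 = 14 = O
  U(20) + I(8) = (20+8) mod 26 = 2 = C
  A(0) + E(4) = (0+4) mod 26 = 4 = E
  R(17) + I(8) = (17+8) mod 26 = 25 = Z
  D(3) + I(8) = (3+8) mod 26 = 11 = L
Ciphertext: OCEZL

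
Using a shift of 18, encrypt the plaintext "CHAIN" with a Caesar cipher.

Step 1: For each letter, shift forward by 18 positions (mod 26).
  C (position 2) -> position (2+18) mod 26 = 20 -> U
  H (position 7) -> position (7+18) mod 26 = 25 -> Z
  A (position 0) -> position (0+18) mod 26 = 18 -> S
  I (position 8) -> position (8+18) mod 26 = 0 -> A
  N (position 13) -> position (13+18) mod 26 = 5 -> F
Result: UZSAF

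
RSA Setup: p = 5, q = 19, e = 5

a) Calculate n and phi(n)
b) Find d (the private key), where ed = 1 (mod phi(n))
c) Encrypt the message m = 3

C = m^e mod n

Step 1: n = 5 * 19 = 95.
Step 2: phi(n) = (5-1)(19-1) = 4 * 18 = 72.
Step 3: Find d = 5^(-1) mod 72 = 29.
  Verify: 5 * 29 = 145 = 1 (mod 72).
Step 4: C = 3^5 mod 95 = 53.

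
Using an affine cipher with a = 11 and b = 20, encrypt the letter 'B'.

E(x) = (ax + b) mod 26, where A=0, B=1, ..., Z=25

Step 1: Convert 'B' to number: x = 1.
Step 2: E(1) = (11 * 1 + 20) mod 26 = 31 mod 26 = 5.
Step 3: Convert 5 back to letter: F.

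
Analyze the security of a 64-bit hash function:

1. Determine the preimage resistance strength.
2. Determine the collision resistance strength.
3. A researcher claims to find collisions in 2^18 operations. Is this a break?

Step 1: Preimage resistance requires brute-force of 2^64 operations.
Step 2: Collision resistance (birthday bound) = 2^(64/2) = 2^32.
Step 3: The claimed attack costs 2^18 operations.
Step 4: Since 2^18 < 2^32, the claimed attack beats the generic birthday bound, so collision resistance is broken.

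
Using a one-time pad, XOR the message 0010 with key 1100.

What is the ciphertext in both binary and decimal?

Step 1: Write out the XOR operation bit by bit:
  Message: 0010
  Key:     1100
  XOR:     1110
Step 2: Convert to decimal: 1110 = 14.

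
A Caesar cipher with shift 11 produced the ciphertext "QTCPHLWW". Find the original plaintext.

Step 1: Reverse the shift by subtracting 11 from each letter position.
  Q (position 16) -> position (16-11) mod 26 = 5 -> F
  T (position 19) -> position (19-11) mod 26 = 8 -> I
  C (position 2) -> position (2-11) mod 26 = 17 -> R
  P (position 15) -> position (15-11) mod 26 = 4 -> E
  H (position 7) -> position (7-11) mod 26 = 22 -> W
  L (position 11) -> position (11-11) mod 26 = 0 -> A
  W (position 22) -> position (22-11) mod 26 = 11 -> L
  W (position 22) -> position (22-11) mod 26 = 11 -> L
Decrypted message: FIREWALL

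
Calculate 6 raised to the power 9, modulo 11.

Step 1: Compute 6^9 mod 11 step by step, reducing modulo 11 at each step.
  6^1 mod 11 = 6
  6^2 mod 11 = (6 * 6) mod 11 = 3
  6^3 mod 11 = (3 * 6) mod 11 = 7
  6^4 mod 11 = (7 * 6) mod 11 = 9
  6^5 mod 11 = (9 * 6) mod 11 = 10
  6^6 mod 11 = (10 * 6) mod 11 = 5
  6^7 mod 11 = (5 * 6) mod 11 = 8
  6^8 mod 11 = (8 * 6) mod 11 = 4
  6^9 mod 11 = (4 * 6) mod 11 = 2
Step 2: Result = 2.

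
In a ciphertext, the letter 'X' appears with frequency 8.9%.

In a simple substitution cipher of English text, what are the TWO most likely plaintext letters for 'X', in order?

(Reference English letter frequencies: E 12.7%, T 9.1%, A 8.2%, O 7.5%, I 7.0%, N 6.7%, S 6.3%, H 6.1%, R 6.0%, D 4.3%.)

Step 1: Observed frequency of 'X' is 8.9%.
Step 2: Compute distances to each reference frequency and sort:
  T (9.1%): difference = 0.2% <-- BEST
  A (8.2%): difference = 0.7% <-- RUNNER-UP
  O (7.5%): difference = 1.4%
  I (7.0%): difference = 1.9%
  N (6.7%): difference = 2.2%
Step 3: Most likely is 'T' (9.1%, diff 0.2%); second most likely is 'A' (8.2%, diff 0.7%).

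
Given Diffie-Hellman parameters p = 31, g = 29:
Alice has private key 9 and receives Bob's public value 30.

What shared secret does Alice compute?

Step 1: s = B^a mod p = 30^9 mod 31.
  30^1 mod 31 = 30
  30^2 mod 31 = (30 * 30) mod 31 = 1
  30^3 mod 31 = (1 * 30) mod 31 = 30
  30^4 mod 31 = (30 * 30) mod 31 = 1
  30^5 mod 31 = (1 * 30) mod 31 = 30
  30^6 mod 31 = (30 * 30) mod 31 = 1
  30^7 mod 31 = (1 * 30) mod 31 = 30
  30^8 mod 31 = (30 * 30) mod 31 = 1
  30^9 mod 31 = (1 * 30) mod 31 = 30
Result: shared secret = 30.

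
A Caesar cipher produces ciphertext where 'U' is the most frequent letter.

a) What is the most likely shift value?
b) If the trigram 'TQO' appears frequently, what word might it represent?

Step 1: In English, 'E' is the most frequent letter (12.7%).
Step 2: The most frequent ciphertext letter is 'U' (position 20).
Step 3: Shift = (20 - 4) mod 26 = 16.
Step 4: Decrypt 'TQO' by shifting back 16:
  T -> D
  Q -> A
  O -> Y
Step 5: 'TQO' decrypts to 'DAY'.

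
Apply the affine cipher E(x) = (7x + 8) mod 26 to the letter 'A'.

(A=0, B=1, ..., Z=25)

Step 1: Convert 'A' to number: x = 0.
Step 2: E(0) = (7 * 0 + 8) mod 26 = 8 mod 26 = 8.
Step 3: Convert 8 back to letter: I.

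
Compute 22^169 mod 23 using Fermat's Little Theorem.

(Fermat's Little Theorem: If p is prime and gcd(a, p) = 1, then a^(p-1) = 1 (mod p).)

Step 1: Since 23 is prime, by Fermat's Little Theorem: 22^22 = 1 (mod 23).
Step 2: Reduce exponent: 169 mod 22 = 15.
Step 3: So 22^169 = 22^15 (mod 23).
Step 4: 22^15 mod 23 = 22.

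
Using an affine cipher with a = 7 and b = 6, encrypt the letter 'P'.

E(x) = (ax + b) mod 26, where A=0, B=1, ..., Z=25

Step 1: Convert 'P' to number: x = 15.
Step 2: E(15) = (7 * 15 + 6) mod 26 = 111 mod 26 = 7.
Step 3: Convert 7 back to letter: H.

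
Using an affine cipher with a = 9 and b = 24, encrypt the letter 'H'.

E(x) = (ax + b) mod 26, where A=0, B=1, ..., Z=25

Step 1: Convert 'H' to number: x = 7.
Step 2: E(7) = (9 * 7 + 24) mod 26 = 87 mod 26 = 9.
Step 3: Convert 9 back to letter: J.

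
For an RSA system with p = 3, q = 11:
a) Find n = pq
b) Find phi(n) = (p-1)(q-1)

Step 1: n = p * q = 3 * 11 = 33.
Step 2: phi(n) = (p-1)(q-1) = 2 * 10 = 20.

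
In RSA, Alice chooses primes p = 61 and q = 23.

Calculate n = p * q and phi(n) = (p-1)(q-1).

Step 1: n = p * q = 61 * 23 = 1403.
Step 2: phi(n) = (p-1)(q-1) = 60 * 22 = 1320.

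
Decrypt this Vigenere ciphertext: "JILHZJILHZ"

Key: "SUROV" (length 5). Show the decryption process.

Step 1: Key 'SUROV' has length 5. Extended key: SUROVSUROV
Step 2: Decrypt each position:
  J(9) - S(18) = 17 = R
  I(8) - U(20) = 14 = O
  L(11) - R(17) = 20 = U
  H(7) - O(14) = 19 = T
  Z(25) - V(21) = 4 = E
  J(9) - S(18) = 17 = R
  I(8) - U(20) = 14 = O
  L(11) - R(17) = 20 = U
  H(7) - O(14) = 19 = T
  Z(25) - V(21) = 4 = E
Plaintext: ROUTEROUTE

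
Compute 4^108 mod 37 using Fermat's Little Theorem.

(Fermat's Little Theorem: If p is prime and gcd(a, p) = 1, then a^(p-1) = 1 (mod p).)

Step 1: Since 37 is prime, by Fermat's Little Theorem: 4^36 = 1 (mod 37).
Step 2: Reduce exponent: 108 mod 36 = 0.
Step 3: So 4^108 = 4^0 (mod 37).
Step 4: 4^0 mod 37 = 1.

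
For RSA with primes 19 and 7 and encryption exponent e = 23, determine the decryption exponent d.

Step 1: n = 19 * 7 = 133.
Step 2: phi(n) = 18 * 6 = 108.
Step 3: Find d such that 23 * d = 1 (mod 108).
Step 4: d = 23^(-1) mod 108 = 47.
Verification: 23 * 47 = 1081 = 10 * 108 + 1.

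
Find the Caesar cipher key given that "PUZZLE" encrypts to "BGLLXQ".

Step 1: Compare first letters: P (position 15) -> B (position 1).
Step 2: Shift = (1 - 15) mod 26 = 12.
The shift value is 12.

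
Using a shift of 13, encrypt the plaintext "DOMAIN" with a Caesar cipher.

Step 1: For each letter, shift forward by 13 positions (mod 26).
  D (position 3) -> position (3+13) mod 26 = 16 -> Q
  O (position 14) -> position (14+13) mod 26 = 1 -> B
  M (position 12) -> position (12+13) mod 26 = 25 -> Z
  A (position 0) -> position (0+13) mod 26 = 13 -> N
  I (position 8) -> position (8+13) mod 26 = 21 -> V
  N (position 13) -> position (13+13) mod 26 = 0 -> A
Result: QBZNVA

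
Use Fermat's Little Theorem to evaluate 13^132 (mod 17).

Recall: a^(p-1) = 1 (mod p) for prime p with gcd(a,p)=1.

Step 1: Since 17 is prime, by Fermat's Little Theorem: 13^16 = 1 (mod 17).
Step 2: Reduce exponent: 132 mod 16 = 4.
Step 3: So 13^132 = 13^4 (mod 17).
Step 4: 13^4 mod 17 = 1.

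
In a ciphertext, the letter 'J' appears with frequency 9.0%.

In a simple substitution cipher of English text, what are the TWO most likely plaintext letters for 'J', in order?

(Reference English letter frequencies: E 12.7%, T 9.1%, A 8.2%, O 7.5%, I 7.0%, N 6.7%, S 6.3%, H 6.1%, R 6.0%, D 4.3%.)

Step 1: Observed frequency of 'J' is 9.0%.
Step 2: Compute distances to each reference frequency and sort:
  T (9.1%): difference = 0.1% <-- BEST
  A (8.2%): difference = 0.8% <-- RUNNER-UP
  O (7.5%): difference = 1.5%
  I (7.0%): difference = 2.0%
  N (6.7%): difference = 2.3%
Step 3: Most likely is 'T' (9.1%, diff 0.1%); second most likely is 'A' (8.2%, diff 0.8%).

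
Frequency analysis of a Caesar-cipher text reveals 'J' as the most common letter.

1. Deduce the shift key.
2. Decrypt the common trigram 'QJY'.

Step 1: In English, 'E' is the most frequent letter (12.7%).
Step 2: The most frequent ciphertext letter is 'J' (position 9).
Step 3: Shift = (9 - 4) mod 26 = 5.
Step 4: Decrypt 'QJY' by shifting back 5:
  Q -> L
  J -> E
  Y -> T
Step 5: 'QJY' decrypts to 'LET'.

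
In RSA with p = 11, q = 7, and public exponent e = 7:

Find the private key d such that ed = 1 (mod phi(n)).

Step 1: n = 11 * 7 = 77.
Step 2: phi(n) = 10 * 6 = 60.
Step 3: Find d such that 7 * d = 1 (mod 60).
Step 4: d = 7^(-1) mod 60 = 43.
Verification: 7 * 43 = 301 = 5 * 60 + 1.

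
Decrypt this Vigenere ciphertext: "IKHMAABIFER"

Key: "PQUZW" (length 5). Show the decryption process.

Step 1: Key 'PQUZW' has length 5. Extended key: PQUZWPQUZWP
Step 2: Decrypt each position:
  I(8) - P(15) = 19 = T
  K(10) - Q(16) = 20 = U
  H(7) - U(20) = 13 = N
  M(12) - Z(25) = 13 = N
  A(0) - W(22) = 4 = E
  A(0) - P(15) = 11 = L
  B(1) - Q(16) = 11 = L
  I(8) - U(20) = 14 = O
  F(5) - Z(25) = 6 = G
  E(4) - W(22) = 8 = I
  R(17) - P(15) = 2 = C
Plaintext: TUNNELLOGIC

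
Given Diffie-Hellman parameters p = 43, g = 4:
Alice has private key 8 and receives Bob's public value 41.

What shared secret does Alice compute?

Step 1: s = B^a mod p = 41^8 mod 43.
  41^1 mod 43 = 41
  41^2 mod 43 = (41 * 41) mod 43 = 4
  41^3 mod 43 = (4 * 41) mod 43 = 35
  41^4 mod 43 = (35 * 41) mod 43 = 16
  41^5 mod 43 = (16 * 41) mod 43 = 11
  41^6 mod 43 = (11 * 41) mod 43 = 21
  41^7 mod 43 = (21 * 41) mod 43 = 1
  41^8 mod 43 = (1 * 41) mod 43 = 41
Result: shared secret = 41.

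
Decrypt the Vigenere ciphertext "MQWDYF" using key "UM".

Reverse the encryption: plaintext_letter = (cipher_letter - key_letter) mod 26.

Step 1: Extend key: UMUMUM
Step 2: Decrypt each letter (c - k) mod 26:
  M(12) - U(20) = (12-20) mod 26 = 18 = S
  Q(16) - M(12) = (16-12) mod 26 = 4 = E
  W(22) - U(20) = (22-20) mod 26 = 2 = C
  D(3) - M(12) = (3-12) mod 26 = 17 = R
  Y(24) - U(20) = (24-20) mod 26 = 4 = E
  F(5) - M(12) = (5-12) mod 26 = 19 = T
Plaintext: SECRET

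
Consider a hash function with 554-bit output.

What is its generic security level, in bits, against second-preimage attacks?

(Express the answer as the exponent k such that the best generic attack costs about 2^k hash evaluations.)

Step 1: The hash has a 554-bit output.
Step 2: Second-preimage resistance means: given a specific input x, it should be infeasible to find a different y with h(y) = h(x).
With a 554-bit output, a generic search for a second preimage costs about 2^554 evaluations (each trial matches the fixed target with probability 2^-554).
Step 3: Security level = 554 bits.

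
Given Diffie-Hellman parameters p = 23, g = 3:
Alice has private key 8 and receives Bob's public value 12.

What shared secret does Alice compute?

Step 1: s = B^a mod p = 12^8 mod 23.
  12^1 mod 23 = 12
  12^2 mod 23 = (12 * 12) mod 23 = 6
  12^3 mod 23 = (6 * 12) mod 23 = 3
  12^4 mod 23 = (3 * 12) mod 23 = 13
  12^5 mod 23 = (13 * 12) mod 23 = 18
  12^6 mod 23 = (18 * 12) mod 23 = 9
  12^7 mod 23 = (9 * 12) mod 23 = 16
  12^8 mod 23 = (16 * 12) mod 23 = 8
Result: shared secret = 8.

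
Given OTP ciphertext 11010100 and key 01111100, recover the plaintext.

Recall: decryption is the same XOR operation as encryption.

Step 1: XOR ciphertext with key:
  Ciphertext: 11010100
  Key:        01111100
  XOR:        10101000
Step 2: Plaintext = 10101000 = 168 in decimal.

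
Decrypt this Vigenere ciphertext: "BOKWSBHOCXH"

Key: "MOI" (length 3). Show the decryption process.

Step 1: Key 'MOI' has length 3. Extended key: MOIMOIMOIMO
Step 2: Decrypt each position:
  B(1) - M(12) = 15 = P
  O(14) - O(14) = 0 = A
  K(10) - I(8) = 2 = C
  W(22) - M(12) = 10 = K
  S(18) - O(14) = 4 = E
  B(1) - I(8) = 19 = T
  H(7) - M(12) = 21 = V
  O(14) - O(14) = 0 = A
  C(2) - I(8) = 20 = U
  X(23) - M(12) = 11 = L
  H(7) - O(14) = 19 = T
Plaintext: PACKETVAULT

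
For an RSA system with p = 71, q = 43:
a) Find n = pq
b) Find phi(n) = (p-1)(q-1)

Step 1: n = p * q = 71 * 43 = 3053.
Step 2: phi(n) = (p-1)(q-1) = 70 * 42 = 2940.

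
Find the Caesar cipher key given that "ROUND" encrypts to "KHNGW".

Step 1: Compare first letters: R (position 17) -> K (position 10).
Step 2: Shift = (10 - 17) mod 26 = 19.
The shift value is 19.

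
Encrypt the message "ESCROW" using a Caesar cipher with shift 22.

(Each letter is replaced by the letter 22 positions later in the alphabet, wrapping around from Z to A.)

Step 1: For each letter, shift forward by 22 positions (mod 26).
  E (position 4) -> position (4+22) mod 26 = 0 -> A
  S (position 18) -> position (18+22) mod 26 = 14 -> O
  C (position 2) -> position (2+22) mod 26 = 24 -> Y
  R (position 17) -> position (17+22) mod 26 = 13 -> N
  O (position 14) -> position (14+22) mod 26 = 10 -> K
  W (position 22) -> position (22+22) mod 26 = 18 -> S
Result: AOYNKS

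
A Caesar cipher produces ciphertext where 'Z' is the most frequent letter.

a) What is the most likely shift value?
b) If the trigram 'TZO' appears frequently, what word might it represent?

Step 1: In English, 'E' is the most frequent letter (12.7%).
Step 2: The most frequent ciphertext letter is 'Z' (position 25).
Step 3: Shift = (25 - 4) mod 26 = 21.
Step 4: Decrypt 'TZO' by shifting back 21:
  T -> Y
  Z -> E
  O -> T
Step 5: 'TZO' decrypts to 'YET'.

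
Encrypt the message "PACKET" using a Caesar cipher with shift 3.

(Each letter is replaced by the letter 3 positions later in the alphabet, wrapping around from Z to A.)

Step 1: For each letter, shift forward by 3 positions (mod 26).
  P (position 15) -> position (15+3) mod 26 = 18 -> S
  A (position 0) -> position (0+3) mod 26 = 3 -> D
  C (position 2) -> position (2+3) mod 26 = 5 -> F
  K (position 10) -> position (10+3) mod 26 = 13 -> N
  E (position 4) -> position (4+3) mod 26 = 7 -> H
  T (position 19) -> position (19+3) mod 26 = 22 -> W
Result: SDFNHW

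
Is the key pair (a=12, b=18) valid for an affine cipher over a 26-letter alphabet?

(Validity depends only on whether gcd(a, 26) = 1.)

Step 1: Compute gcd(12, 26).
Step 2: gcd(12, 26) = 2.
Since gcd = 2 != 1, 12 shares a common factor with 26, so it cannot be used.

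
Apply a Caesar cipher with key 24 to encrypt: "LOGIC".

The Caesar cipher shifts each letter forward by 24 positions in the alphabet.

Step 1: For each letter, shift forward by 24 positions (mod 26).
  L (position 11) -> position (11+24) mod 26 = 9 -> J
  O (position 14) -> position (14+24) mod 26 = 12 -> M
  G (position 6) -> position (6+24) mod 26 = 4 -> E
  I (position 8) -> position (8+24) mod 26 = 6 -> G
  C (position 2) -> position (2+24) mod 26 = 0 -> A
Result: JMEGA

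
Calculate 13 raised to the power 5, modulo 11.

Step 1: Compute 13^5 mod 11 step by step, reducing modulo 11 at each step.
  13^1 mod 11 = 2
  13^2 mod 11 = (2 * 13) mod 11 = 4
  13^3 mod 11 = (4 * 13) mod 11 = 8
  13^4 mod 11 = (8 * 13) mod 11 = 5
  13^5 mod 11 = (5 * 13) mod 11 = 10
Step 2: Result = 10.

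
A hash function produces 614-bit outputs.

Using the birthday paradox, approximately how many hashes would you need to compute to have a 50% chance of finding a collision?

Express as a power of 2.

Step 1: The birthday paradox gives collision probability ~50% after sqrt(2^n) = 2^(n/2) hashes.
Step 2: For 614-bit output: 2^(614/2) = 2^307.
Step 3: Approximately 2^307 hash computations needed.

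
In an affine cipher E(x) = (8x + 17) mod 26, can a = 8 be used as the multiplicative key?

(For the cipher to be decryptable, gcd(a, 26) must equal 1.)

Step 1: Compute gcd(8, 26).
Step 2: gcd(8, 26) = 2.
Since gcd = 2 != 1, 8 shares a common factor with 26, so it cannot be used.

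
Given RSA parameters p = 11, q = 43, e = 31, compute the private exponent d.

Step 1: n = 11 * 43 = 473.
Step 2: phi(n) = 10 * 42 = 420.
Step 3: Find d such that 31 * d = 1 (mod 420).
Step 4: d = 31^(-1) mod 420 = 271.
Verification: 31 * 271 = 8401 = 20 * 420 + 1.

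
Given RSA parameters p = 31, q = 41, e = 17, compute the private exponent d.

Step 1: n = 31 * 41 = 1271.
Step 2: phi(n) = 30 * 40 = 1200.
Step 3: Find d such that 17 * d = 1 (mod 1200).
Step 4: d = 17^(-1) mod 1200 = 353.
Verification: 17 * 353 = 6001 = 5 * 1200 + 1.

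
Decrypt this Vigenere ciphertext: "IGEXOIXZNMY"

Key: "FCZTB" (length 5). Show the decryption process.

Step 1: Key 'FCZTB' has length 5. Extended key: FCZTBFCZTBF
Step 2: Decrypt each position:
  I(8) - F(5) = 3 = D
  G(6) - C(2) = 4 = E
  E(4) - Z(25) = 5 = F
  X(23) - T(19) = 4 = E
  O(14) - B(1) = 13 = N
  I(8) - F(5) = 3 = D
  X(23) - C(2) = 21 = V
  Z(25) - Z(25) = 0 = A
  N(13) - T(19) = 20 = U
  M(12) - B(1) = 11 = L
  Y(24) - F(5) = 19 = T
Plaintext: DEFENDVAULT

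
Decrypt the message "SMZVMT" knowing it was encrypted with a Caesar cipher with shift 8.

Step 1: Reverse the shift by subtracting 8 from each letter position.
  S (position 18) -> position (18-8) mod 26 = 10 -> K
  M (position 12) -> position (12-8) mod 26 = 4 -> E
  Z (position 25) -> position (25-8) mod 26 = 17 -> R
  V (position 21) -> position (21-8) mod 26 = 13 -> N
  M (position 12) -> position (12-8) mod 26 = 4 -> E
  T (position 19) -> position (19-8) mod 26 = 11 -> L
Decrypted message: KERNEL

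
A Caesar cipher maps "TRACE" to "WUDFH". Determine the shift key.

Step 1: Compare first letters: T (position 19) -> W (position 22).
Step 2: Shift = (22 - 19) mod 26 = 3.
The shift value is 3.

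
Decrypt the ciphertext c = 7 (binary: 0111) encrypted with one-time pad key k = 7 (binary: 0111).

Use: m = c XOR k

Step 1: XOR ciphertext with key:
  Ciphertext: 0111
  Key:        0111
  XOR:        0000
Step 2: Plaintext = 0000 = 0 in decimal.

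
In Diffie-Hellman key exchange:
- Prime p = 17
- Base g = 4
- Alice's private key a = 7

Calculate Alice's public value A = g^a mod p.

Step 1: A = g^a mod p = 4^7 mod 17.
  4^1 mod 17 = 4
  4^2 mod 17 = (4 * 4) mod 17 = 16
  4^3 mod 17 = (16 * 4) mod 17 = 13
  4^4 mod 17 = (13 * 4) mod 17 = 1
  4^5 mod 17 = (1 * 4) mod 17 = 4
  4^6 mod 17 = (4 * 4) mod 17 = 16
  4^7 mod 17 = (16 * 4) mod 17 = 13
Result: A = 13.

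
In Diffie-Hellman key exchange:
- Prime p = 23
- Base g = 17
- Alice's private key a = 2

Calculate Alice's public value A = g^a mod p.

Step 1: A = g^a mod p = 17^2 mod 23.
  17^1 mod 23 = 17
  17^2 mod 23 = (17 * 17) mod 23 = 13
Result: A = 13.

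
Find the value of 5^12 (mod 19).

Step 1: Compute 5^12 mod 19 step by step, reducing modulo 19 at each step.
  5^1 mod 19 = 5
  5^2 mod 19 = (5 * 5) mod 19 = 6
  5^3 mod 19 = (6 * 5) mod 19 = 11
  5^4 mod 19 = (11 * 5) mod 19 = 17
  5^5 mod 19 = (17 * 5) mod 19 = 9
  5^6 mod 19 = (9 * 5) mod 19 = 7
  5^7 mod 19 = (7 * 5) mod 19 = 16
  5^8 mod 19 = (16 * 5) mod 19 = 4
  5^9 mod 19 = (4 * 5) mod 19 = 1
  5^10 mod 19 = (1 * 5) mod 19 = 5
  5^11 mod 19 = (5 * 5) mod 19 = 6
  5^12 mod 19 = (6 * 5) mod 19 = 11
Step 2: Result = 11.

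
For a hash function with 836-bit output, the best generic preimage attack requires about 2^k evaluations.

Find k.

Step 1: The hash has a 836-bit output.
Step 2: Preimage resistance means: given a digest h(x), it should be infeasible to find any input that hashes to it.
With a 836-bit output there are 2^836 possible digests, so a generic brute-force preimage search costs about 2^836 evaluations.
Step 3: Security level = 836 bits.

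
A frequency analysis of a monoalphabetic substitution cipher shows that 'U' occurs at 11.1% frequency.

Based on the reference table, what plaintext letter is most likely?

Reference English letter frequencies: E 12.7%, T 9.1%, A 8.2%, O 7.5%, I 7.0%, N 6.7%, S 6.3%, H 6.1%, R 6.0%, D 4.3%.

Step 1: The observed frequency is 11.1%.
Step 2: Compare with English frequencies:
  E: 12.7% (difference: 1.6%) <-- closest
  T: 9.1% (difference: 2.0%)
  A: 8.2% (difference: 2.9%)
  O: 7.5% (difference: 3.6%)
  I: 7.0% (difference: 4.1%)
  N: 6.7% (difference: 4.4%)
  S: 6.3% (difference: 4.8%)
  H: 6.1% (difference: 5.0%)
  R: 6.0% (difference: 5.1%)
  D: 4.3% (difference: 6.8%)
Step 3: 'U' most likely represents 'E' (frequency 12.7%).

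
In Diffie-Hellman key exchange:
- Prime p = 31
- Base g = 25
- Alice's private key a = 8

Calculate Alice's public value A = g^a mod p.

Step 1: A = g^a mod p = 25^8 mod 31.
  25^1 mod 31 = 25
  25^2 mod 31 = (25 * 25) mod 31 = 5
  25^3 mod 31 = (5 * 25) mod 31 = 1
  25^4 mod 31 = (1 * 25) mod 31 = 25
  25^5 mod 31 = (25 * 25) mod 31 = 5
  25^6 mod 31 = (5 * 25) mod 31 = 1
  25^7 mod 31 = (1 * 25) mod 31 = 25
  25^8 mod 31 = (25 * 25) mod 31 = 5
Result: A = 5.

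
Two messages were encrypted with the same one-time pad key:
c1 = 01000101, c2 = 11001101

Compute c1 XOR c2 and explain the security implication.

Step 1: c1 XOR c2 = (m1 XOR k) XOR (m2 XOR k).
Step 2: By XOR associativity/commutativity: = m1 XOR m2 XOR k XOR k = m1 XOR m2.
Step 3: 01000101 XOR 11001101 = 10001000 = 136.
Step 4: The key cancels out! An attacker learns m1 XOR m2 = 136, revealing the relationship between plaintexts.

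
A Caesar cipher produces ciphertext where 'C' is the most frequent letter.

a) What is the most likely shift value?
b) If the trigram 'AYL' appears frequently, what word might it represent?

Step 1: In English, 'E' is the most frequent letter (12.7%).
Step 2: The most frequent ciphertext letter is 'C' (position 2).
Step 3: Shift = (2 - 4) mod 26 = 24.
Step 4: Decrypt 'AYL' by shifting back 24:
  A -> C
  Y -> A
  L -> N
Step 5: 'AYL' decrypts to 'CAN'.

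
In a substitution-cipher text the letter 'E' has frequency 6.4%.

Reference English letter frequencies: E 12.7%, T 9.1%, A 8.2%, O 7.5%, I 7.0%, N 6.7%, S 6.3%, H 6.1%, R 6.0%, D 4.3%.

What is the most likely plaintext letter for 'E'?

Step 1: The observed frequency is 6.4%.
Step 2: Compare with English frequencies:
  E: 12.7% (difference: 6.3%)
  T: 9.1% (difference: 2.7%)
  A: 8.2% (difference: 1.8%)
  O: 7.5% (difference: 1.1%)
  I: 7.0% (difference: 0.6%)
  N: 6.7% (difference: 0.3%)
  S: 6.3% (difference: 0.1%) <-- closest
  H: 6.1% (difference: 0.3%)
  R: 6.0% (difference: 0.4%)
  D: 4.3% (difference: 2.1%)
Step 3: 'E' most likely represents 'S' (frequency 6.3%).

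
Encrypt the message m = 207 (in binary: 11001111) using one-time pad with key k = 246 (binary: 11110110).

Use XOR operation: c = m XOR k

Step 1: Write out the XOR operation bit by bit:
  Message: 11001111
  Key:     11110110
  XOR:     00111001
Step 2: Convert to decimal: 00111001 = 57.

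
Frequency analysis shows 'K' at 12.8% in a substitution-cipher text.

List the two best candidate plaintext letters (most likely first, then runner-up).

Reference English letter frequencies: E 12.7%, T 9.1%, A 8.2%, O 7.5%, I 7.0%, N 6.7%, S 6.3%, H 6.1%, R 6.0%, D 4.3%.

Step 1: Observed frequency of 'K' is 12.8%.
Step 2: Compute distances to each reference frequency and sort:
  E (12.7%): difference = 0.1% <-- BEST
  T (9.1%): difference = 3.7% <-- RUNNER-UP
  A (8.2%): difference = 4.6%
  O (7.5%): difference = 5.3%
  I (7.0%): difference = 5.8%
Step 3: Most likely is 'E' (12.7%, diff 0.1%); second most likely is 'T' (9.1%, diff 3.7%).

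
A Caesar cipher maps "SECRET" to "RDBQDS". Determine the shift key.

Step 1: Compare first letters: S (position 18) -> R (position 17).
Step 2: Shift = (17 - 18) mod 26 = 25.
The shift value is 25.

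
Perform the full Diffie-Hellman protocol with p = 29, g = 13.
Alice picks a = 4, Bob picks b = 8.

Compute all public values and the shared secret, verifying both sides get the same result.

Step 1: A = g^a mod p = 13^4 mod 29 = 25.
Step 2: B = g^b mod p = 13^8 mod 29 = 16.
Step 3: Alice computes s = B^a mod p = 16^4 mod 29 = 25.
Step 4: Bob computes s = A^b mod p = 25^8 mod 29 = 25.
Both sides agree: shared secret = 25.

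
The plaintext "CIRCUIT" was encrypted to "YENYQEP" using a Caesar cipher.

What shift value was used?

Step 1: Compare first letters: C (position 2) -> Y (position 24).
Step 2: Shift = (24 - 2) mod 26 = 22.
The shift value is 22.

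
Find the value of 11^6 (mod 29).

Step 1: Compute 11^6 mod 29 step by step, reducing modulo 29 at each step.
  11^1 mod 29 = 11
  11^2 mod 29 = (11 * 11) mod 29 = 5
  11^3 mod 29 = (5 * 11) mod 29 = 26
  11^4 mod 29 = (26 * 11) mod 29 = 25
  11^5 mod 29 = (25 * 11) mod 29 = 14
  11^6 mod 29 = (14 * 11) mod 29 = 9
Step 2: Result = 9.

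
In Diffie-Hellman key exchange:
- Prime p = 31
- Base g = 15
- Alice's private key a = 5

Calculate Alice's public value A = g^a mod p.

Step 1: A = g^a mod p = 15^5 mod 31.
  15^1 mod 31 = 15
  15^2 mod 31 = (15 * 15) mod 31 = 8
  15^3 mod 31 = (8 * 15) mod 31 = 27
  15^4 mod 31 = (27 * 15) mod 31 = 2
  15^5 mod 31 = (2 * 15) mod 31 = 30
Result: A = 30.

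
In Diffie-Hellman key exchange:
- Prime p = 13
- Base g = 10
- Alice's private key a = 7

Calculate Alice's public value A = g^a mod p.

Step 1: A = g^a mod p = 10^7 mod 13.
  10^1 mod 13 = 10
  10^2 mod 13 = (10 * 10) mod 13 = 9
  10^3 mod 13 = (9 * 10) mod 13 = 12
  10^4 mod 13 = (12 * 10) mod 13 = 3
  10^5 mod 13 = (3 * 10) mod 13 = 4
  10^6 mod 13 = (4 * 10) mod 13 = 1
  10^7 mod 13 = (1 * 10) mod 13 = 10
Result: A = 10.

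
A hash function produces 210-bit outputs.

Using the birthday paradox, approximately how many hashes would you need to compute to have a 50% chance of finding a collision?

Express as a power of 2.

Step 1: The birthday paradox gives collision probability ~50% after sqrt(2^n) = 2^(n/2) hashes.
Step 2: For 210-bit output: 2^(210/2) = 2^105.
Step 3: Approximately 2^105 hash computations needed.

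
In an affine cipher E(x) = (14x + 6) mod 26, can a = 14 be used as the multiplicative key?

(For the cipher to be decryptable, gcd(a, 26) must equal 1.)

Step 1: Compute gcd(14, 26).
Step 2: gcd(14, 26) = 2.
Since gcd = 2 != 1, 14 shares a common factor with 26, so it cannot be used.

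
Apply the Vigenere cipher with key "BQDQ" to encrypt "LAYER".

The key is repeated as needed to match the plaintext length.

Step 1: Repeat key to match plaintext length:
  Plaintext: LAYER
  Key:       BQDQB
Step 2: Encrypt each letter:
  L(11) + B(1) = (11+1) mod 26 = 12 = M
  A(0) + Q(16) = (0+16) mod 26 = 16 = Q
  Y(24) + D(3) = (24+3) mod 26 = 1 = B
  E(4) + Q(16) = (4+16) mod 26 = 20 = U
  R(17) + B(1) = (17+1) mod 26 = 18 = S
Ciphertext: MQBUS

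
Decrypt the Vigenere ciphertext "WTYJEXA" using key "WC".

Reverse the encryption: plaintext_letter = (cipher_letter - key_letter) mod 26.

Step 1: Extend key: WCWCWCW
Step 2: Decrypt each letter (c - k) mod 26:
  W(22) - W(22) = (22-22) mod 26 = 0 = A
  T(19) - C(2) = (19-2) mod 26 = 17 = R
  Y(24) - W(22) = (24-22) mod 26 = 2 = C
  J(9) - C(2) = (9-2) mod 26 = 7 = H
  E(4) - W(22) = (4-22) mod 26 = 8 = I
  X(23) - C(2) = (23-2) mod 26 = 21 = V
  A(0) - W(22) = (0-22) mod 26 = 4 = E
Plaintext: ARCHIVE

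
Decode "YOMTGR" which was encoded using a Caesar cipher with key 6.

Step 1: Reverse the shift by subtracting 6 from each letter position.
  Y (position 24) -> position (24-6) mod 26 = 18 -> S
  O (position 14) -> position (14-6) mod 26 = 8 -> I
  M (position 12) -> position (12-6) mod 26 = 6 -> G
  T (position 19) -> position (19-6) mod 26 = 13 -> N
  G (position 6) -> position (6-6) mod 26 = 0 -> A
  R (position 17) -> position (17-6) mod 26 = 11 -> L
Decrypted message: SIGNAL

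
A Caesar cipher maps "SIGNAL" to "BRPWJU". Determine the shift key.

Step 1: Compare first letters: S (position 18) -> B (position 1).
Step 2: Shift = (1 - 18) mod 26 = 9.
The shift value is 9.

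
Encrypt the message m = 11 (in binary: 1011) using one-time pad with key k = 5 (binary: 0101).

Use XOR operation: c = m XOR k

Step 1: Write out the XOR operation bit by bit:
  Message: 1011
  Key:     0101
  XOR:     1110
Step 2: Convert to decimal: 1110 = 14.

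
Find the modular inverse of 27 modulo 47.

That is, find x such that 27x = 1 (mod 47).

Step 1: We need x such that 27 * x = 1 (mod 47).
Step 2: Using the extended Euclidean algorithm or trial:
  27 * 7 = 189 = 4 * 47 + 1.
Step 3: Since 189 mod 47 = 1, the inverse is x = 7.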